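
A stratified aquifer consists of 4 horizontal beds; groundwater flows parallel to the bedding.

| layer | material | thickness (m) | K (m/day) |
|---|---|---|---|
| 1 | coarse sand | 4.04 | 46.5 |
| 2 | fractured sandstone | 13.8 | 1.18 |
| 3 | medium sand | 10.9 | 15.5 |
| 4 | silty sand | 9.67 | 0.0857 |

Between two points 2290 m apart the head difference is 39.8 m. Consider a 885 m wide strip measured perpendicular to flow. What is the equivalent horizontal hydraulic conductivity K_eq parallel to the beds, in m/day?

Flow is parallel to layering, so each bed carries its own Darcy discharge and the transmissivities add.
Σ(K_i·b_i) = 46.5×4.04 + 1.18×13.8 + 15.5×10.9 + 0.0857×9.67 = 373.9 m²/day.
Total thickness b = 38.41 m, so K_eq = Σ(K_i·b_i)/b = 9.735 m/day.

9.74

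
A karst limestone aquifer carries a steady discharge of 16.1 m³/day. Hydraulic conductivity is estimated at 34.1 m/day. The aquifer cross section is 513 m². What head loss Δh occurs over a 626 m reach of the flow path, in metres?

From Q = K·A·i, i = Q / (K·A) = 16.1 / (34.10 × 513.0) = 0.0009204.
Head loss Δh = i · L = 0.0009204 × 626 = 0.5761 m.

0.576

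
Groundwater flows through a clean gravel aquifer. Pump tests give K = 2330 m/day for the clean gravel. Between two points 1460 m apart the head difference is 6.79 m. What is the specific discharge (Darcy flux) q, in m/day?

10.8

Hydraulic gradient i = Δh / L = 6.79 / 1460 = 0.004651.
Specific discharge q = K · i = 2330 × 0.004651 = 10.84 m/day.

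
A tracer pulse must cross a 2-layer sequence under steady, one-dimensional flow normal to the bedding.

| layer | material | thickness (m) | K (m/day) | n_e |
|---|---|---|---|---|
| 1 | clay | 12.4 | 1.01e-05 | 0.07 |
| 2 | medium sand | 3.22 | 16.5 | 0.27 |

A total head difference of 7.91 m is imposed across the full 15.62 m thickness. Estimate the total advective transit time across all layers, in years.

With flow normal to the layers, continuity requires the same specific discharge q through every layer.
Σ(b_i/K_i) = 12.4/1.01e-05 + 3.22/16.5 = 1.228e+06 d.
q = Δh / Σ(b_i/K_i) = 7.91 / 1.228e+06 = 6.443e-06 m/day.
In each layer the seepage velocity is v_i = q/n_i, so the layer transit time is t_i = b_i·n_i / q:
  layer 1 (clay): t_1 = 12.4 × 0.07 / 6.443e-06 = 1.347e+05 d
  layer 2 (medium sand): t_2 = 3.22 × 0.27 / 6.443e-06 = 1.349e+05 d
Total t = Σ t_i = 2.697e+05 days = 738.3 years.

738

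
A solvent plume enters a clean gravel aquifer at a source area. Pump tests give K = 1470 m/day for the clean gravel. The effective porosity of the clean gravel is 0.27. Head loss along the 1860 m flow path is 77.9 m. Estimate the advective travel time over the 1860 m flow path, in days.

Hydraulic gradient i = Δh / L = 77.9 / 1860 = 0.04188.
Darcy flux q = K · i = 1470 × 0.04188 = 61.57 m/day.
Seepage velocity v = q / n_e = 61.57 / 0.27 = 228.0 m/day.
Travel time t = L / v = 1860 / 228.0 = 8.157 days.

8.16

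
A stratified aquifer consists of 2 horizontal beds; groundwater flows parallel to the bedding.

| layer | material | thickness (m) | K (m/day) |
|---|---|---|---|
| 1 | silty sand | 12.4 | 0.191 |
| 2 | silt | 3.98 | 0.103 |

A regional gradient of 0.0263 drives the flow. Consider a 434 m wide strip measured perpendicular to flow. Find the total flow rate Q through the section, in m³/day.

31.7

Flow is parallel to layering, so each bed carries its own Darcy discharge and the transmissivities add.
Σ(K_i·b_i) = 0.191×12.4 + 0.103×3.98 = 2.778 m²/day.
Hydraulic gradient i = 0.0263.
Q = Σ(K_i·b_i) · W · i = 2.778 × 434 × 0.02630 = 31.71 m³/day.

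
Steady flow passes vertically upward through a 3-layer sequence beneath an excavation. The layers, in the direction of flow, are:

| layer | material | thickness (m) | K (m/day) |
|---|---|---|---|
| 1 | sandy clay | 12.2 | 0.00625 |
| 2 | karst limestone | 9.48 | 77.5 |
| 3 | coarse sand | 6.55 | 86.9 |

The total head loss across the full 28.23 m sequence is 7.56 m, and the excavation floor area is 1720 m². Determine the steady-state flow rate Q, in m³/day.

6.66

Flow is perpendicular to layering, so the layers act in series and the equivalent K is the thickness-weighted harmonic mean.
Total thickness L = 12.2 + 9.48 + 6.55 = 28.23 m.
Σ(b_i/K_i) = 12.2/0.00625 + 9.48/77.5 + 6.55/86.9 = 1952 d.
K_eq = L / Σ(b_i/K_i) = 28.23 / 1952 = 0.01446 m/day.
Q = K_eq · A · (Δh/L) = 0.01446 × 1720 × (7.56/28.23) = 6.661 m³/day.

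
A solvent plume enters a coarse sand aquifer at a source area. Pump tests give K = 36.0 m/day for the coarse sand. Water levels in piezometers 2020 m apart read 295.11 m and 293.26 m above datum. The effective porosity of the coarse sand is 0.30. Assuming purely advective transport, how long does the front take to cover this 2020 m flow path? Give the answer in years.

Hydraulic gradient i = (295.11 − 293.26) / 2020 = 1.85 / 2020 = 0.0009158.
Darcy flux q = K · i = 36.00 × 0.0009158 = 0.03297 m/day.
Seepage velocity v = q / n_e = 0.03297 / 0.30 = 0.1099 m/day.
Travel time t = L / v = 2020 / 0.1099 = 18380 days = 50.32 years.

50.3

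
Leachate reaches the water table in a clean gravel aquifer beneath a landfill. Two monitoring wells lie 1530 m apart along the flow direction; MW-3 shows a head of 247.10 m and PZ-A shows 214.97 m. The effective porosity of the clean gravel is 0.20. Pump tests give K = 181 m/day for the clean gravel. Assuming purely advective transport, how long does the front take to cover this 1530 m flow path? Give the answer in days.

80.5

Hydraulic gradient i = (247.10 − 214.97) / 1530 = 32.13 / 1530 = 0.02100.
Darcy flux q = K · i = 181.0 × 0.02100 = 3.801 m/day.
Seepage velocity v = q / n_e = 3.801 / 0.20 = 19.00 m/day.
Travel time t = L / v = 1530 / 19.00 = 80.51 days.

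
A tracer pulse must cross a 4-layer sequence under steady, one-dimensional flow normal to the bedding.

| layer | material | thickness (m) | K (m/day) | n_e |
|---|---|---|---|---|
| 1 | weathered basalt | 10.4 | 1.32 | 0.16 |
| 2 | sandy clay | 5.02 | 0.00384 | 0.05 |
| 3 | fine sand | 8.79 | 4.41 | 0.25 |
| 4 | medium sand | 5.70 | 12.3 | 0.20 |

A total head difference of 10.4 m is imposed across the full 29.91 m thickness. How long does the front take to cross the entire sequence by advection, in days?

665

With flow normal to the layers, continuity requires the same specific discharge q through every layer.
Σ(b_i/K_i) = 10.4/1.32 + 5.02/0.00384 + 8.79/4.41 + 5.70/12.3 = 1318 d.
q = Δh / Σ(b_i/K_i) = 10.4 / 1318 = 0.007893 m/day.
In each layer the seepage velocity is v_i = q/n_i, so the layer transit time is t_i = b_i·n_i / q:
  layer 1 (weathered basalt): t_1 = 10.4 × 0.16 / 0.007893 = 210.8 d
  layer 2 (sandy clay): t_2 = 5.02 × 0.05 / 0.007893 = 31.80 d
  layer 3 (fine sand): t_3 = 8.79 × 0.25 / 0.007893 = 278.4 d
  layer 4 (medium sand): t_4 = 5.70 × 0.20 / 0.007893 = 144.4 d
Total t = Σ t_i = 665.5 days.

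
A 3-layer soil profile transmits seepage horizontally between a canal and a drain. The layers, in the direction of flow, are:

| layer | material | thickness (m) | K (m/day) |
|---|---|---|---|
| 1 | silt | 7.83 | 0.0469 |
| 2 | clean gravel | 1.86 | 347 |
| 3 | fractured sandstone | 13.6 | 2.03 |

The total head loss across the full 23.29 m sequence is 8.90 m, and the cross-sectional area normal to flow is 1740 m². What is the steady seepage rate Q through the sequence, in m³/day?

89.2

Flow is perpendicular to layering, so the layers act in series and the equivalent K is the thickness-weighted harmonic mean.
Total thickness L = 7.83 + 1.86 + 13.6 = 23.29 m.
Σ(b_i/K_i) = 7.83/0.0469 + 1.86/347 + 13.6/2.03 = 173.7 d.
K_eq = L / Σ(b_i/K_i) = 23.29 / 173.7 = 0.1341 m/day.
Q = K_eq · A · (Δh/L) = 0.1341 × 1740 × (8.90/23.29) = 89.18 m³/day.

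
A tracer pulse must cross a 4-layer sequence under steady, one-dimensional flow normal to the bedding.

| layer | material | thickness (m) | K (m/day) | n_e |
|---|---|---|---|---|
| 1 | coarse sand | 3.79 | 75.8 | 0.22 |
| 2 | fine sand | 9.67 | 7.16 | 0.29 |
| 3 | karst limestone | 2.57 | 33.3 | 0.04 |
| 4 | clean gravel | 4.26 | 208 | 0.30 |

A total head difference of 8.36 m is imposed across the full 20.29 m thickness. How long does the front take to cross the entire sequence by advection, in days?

With flow normal to the layers, continuity requires the same specific discharge q through every layer.
Σ(b_i/K_i) = 3.79/75.8 + 9.67/7.16 + 2.57/33.3 + 4.26/208 = 1.498 d.
q = Δh / Σ(b_i/K_i) = 8.36 / 1.498 = 5.580 m/day.
In each layer the seepage velocity is v_i = q/n_i, so the layer transit time is t_i = b_i·n_i / q:
  layer 1 (coarse sand): t_1 = 3.79 × 0.22 / 5.580 = 0.1494 d
  layer 2 (fine sand): t_2 = 9.67 × 0.29 / 5.580 = 0.5026 d
  layer 3 (karst limestone): t_3 = 2.57 × 0.04 / 5.580 = 0.01842 d
  layer 4 (clean gravel): t_4 = 4.26 × 0.30 / 5.580 = 0.2290 d
Total t = Σ t_i = 0.8994 days.

0.899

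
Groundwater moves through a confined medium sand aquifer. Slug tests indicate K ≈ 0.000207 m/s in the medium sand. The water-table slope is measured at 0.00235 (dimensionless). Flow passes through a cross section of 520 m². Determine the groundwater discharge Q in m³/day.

21.9

Convert K: 0.000207 m/s × 86400 = 17.88 m/day.
Hydraulic gradient i = 0.00235.
Darcy's law: Q = K · A · i = 17.88 × 520.0 × 0.002350 = 21.86 m³/day.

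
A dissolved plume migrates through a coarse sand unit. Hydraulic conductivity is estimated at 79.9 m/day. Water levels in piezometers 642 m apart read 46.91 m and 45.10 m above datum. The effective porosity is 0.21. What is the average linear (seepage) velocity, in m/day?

1.07

Hydraulic gradient i = (46.91 − 45.10) / 642 = 1.81 / 642 = 0.002819.
Darcy flux q = K · i = 79.90 × 0.002819 = 0.2253 m/day.
Seepage velocity v = q / n_e = 0.2253 / 0.21 = 1.073 m/day.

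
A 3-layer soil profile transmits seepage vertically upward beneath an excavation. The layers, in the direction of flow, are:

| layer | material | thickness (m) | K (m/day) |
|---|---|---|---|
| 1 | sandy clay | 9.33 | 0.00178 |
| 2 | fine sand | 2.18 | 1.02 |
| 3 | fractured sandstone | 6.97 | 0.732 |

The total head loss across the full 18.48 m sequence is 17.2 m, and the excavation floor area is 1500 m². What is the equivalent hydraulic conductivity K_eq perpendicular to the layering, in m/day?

0.00352

Flow is perpendicular to layering, so the layers act in series and the equivalent K is the thickness-weighted harmonic mean.
Total thickness L = 9.33 + 2.18 + 6.97 = 18.48 m.
Σ(b_i/K_i) = 9.33/0.00178 + 2.18/1.02 + 6.97/0.732 = 5253 d.
K_eq = L / Σ(b_i/K_i) = 18.48 / 5253 = 0.003518 m/day.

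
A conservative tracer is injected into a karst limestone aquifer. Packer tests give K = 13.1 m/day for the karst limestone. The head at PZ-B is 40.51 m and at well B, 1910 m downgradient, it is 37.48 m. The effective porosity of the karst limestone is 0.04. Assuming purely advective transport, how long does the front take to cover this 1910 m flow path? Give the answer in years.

10.1

Hydraulic gradient i = (40.51 − 37.48) / 1910 = 3.03 / 1910 = 0.001586.
Darcy flux q = K · i = 13.10 × 0.001586 = 0.02078 m/day.
Seepage velocity v = q / n_e = 0.02078 / 0.04 = 0.5195 m/day.
Travel time t = L / v = 1910 / 0.5195 = 3676 days = 10.07 years.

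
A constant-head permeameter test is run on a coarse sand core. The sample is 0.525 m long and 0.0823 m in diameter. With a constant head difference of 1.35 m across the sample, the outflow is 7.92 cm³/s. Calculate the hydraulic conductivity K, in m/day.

Cross-sectional area A = π·(d/2)² = π × (0.0823/2)² = 0.005320 m².
Convert discharge: 7.92 cm³/s = 7.920e-06 m³/s.
Darcy's law rearranged: K = Q·L / (A·Δh) = 7.920e-06 × 0.525 / (0.005320 × 1.35) = 0.0005790 m/s = 50.02 m/day.

50.0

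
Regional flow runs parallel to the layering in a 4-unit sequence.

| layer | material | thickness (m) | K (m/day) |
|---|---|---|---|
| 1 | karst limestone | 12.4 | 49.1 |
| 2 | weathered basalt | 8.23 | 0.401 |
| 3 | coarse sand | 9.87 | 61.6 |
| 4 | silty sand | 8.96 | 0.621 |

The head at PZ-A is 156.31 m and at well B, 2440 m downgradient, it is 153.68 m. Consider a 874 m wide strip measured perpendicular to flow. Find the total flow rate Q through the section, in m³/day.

1150

Flow is parallel to layering, so each bed carries its own Darcy discharge and the transmissivities add.
Σ(K_i·b_i) = 49.1×12.4 + 0.401×8.23 + 61.6×9.87 + 0.621×8.96 = 1226 m²/day.
Hydraulic gradient i = (156.31 − 153.68) / 2440 = 2.63 / 2440 = 0.001078.
Q = Σ(K_i·b_i) · W · i = 1226 × 874 × 0.001078 = 1155 m³/day.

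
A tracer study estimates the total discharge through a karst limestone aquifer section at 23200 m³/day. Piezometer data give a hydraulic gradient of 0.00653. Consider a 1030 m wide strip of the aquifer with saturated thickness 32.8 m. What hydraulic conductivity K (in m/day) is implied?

105

Cross-sectional area A = 1030 × 32.8 = 33784 m².
Hydraulic gradient i = 0.00653.
From Q = K·A·i, K = Q / (A·i) = 23200 / (33784 × 0.006530) = 105.2 m/day.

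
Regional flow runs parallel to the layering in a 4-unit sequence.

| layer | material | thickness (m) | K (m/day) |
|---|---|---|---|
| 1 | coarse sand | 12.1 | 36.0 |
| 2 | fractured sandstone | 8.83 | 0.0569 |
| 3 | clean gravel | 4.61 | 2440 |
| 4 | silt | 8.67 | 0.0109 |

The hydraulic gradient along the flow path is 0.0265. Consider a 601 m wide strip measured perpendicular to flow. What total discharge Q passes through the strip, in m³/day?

Flow is parallel to layering, so each bed carries its own Darcy discharge and the transmissivities add.
Σ(K_i·b_i) = 36.0×12.1 + 0.0569×8.83 + 2440×4.61 + 0.0109×8.67 = 11685 m²/day.
Hydraulic gradient i = 0.0265.
Q = Σ(K_i·b_i) · W · i = 11685 × 601 × 0.02650 = 1.861e+05 m³/day.

186000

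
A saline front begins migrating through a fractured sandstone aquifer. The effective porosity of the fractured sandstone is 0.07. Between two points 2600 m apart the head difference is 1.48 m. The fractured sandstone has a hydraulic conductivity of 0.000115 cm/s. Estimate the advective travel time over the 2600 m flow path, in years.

Convert K: 0.000115 cm/s × 864 = 0.09936 m/day.
Hydraulic gradient i = Δh / L = 1.48 / 2600 = 0.0005692.
Darcy flux q = K · i = 0.09936 × 0.0005692 = 5.656e-05 m/day.
Seepage velocity v = q / n_e = 5.656e-05 / 0.07 = 0.0008080 m/day.
Travel time t = L / v = 2600 / 0.0008080 = 3.218e+06 days = 8810 years.

8810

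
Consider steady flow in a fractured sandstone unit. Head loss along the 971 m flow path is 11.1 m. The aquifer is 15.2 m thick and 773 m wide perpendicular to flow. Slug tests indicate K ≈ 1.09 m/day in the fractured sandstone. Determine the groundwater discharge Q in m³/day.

Cross-sectional area A = 773 × 15.2 = 11750 m².
Hydraulic gradient i = Δh / L = 11.1 / 971 = 0.01143.
Darcy's law: Q = K · A · i = 1.090 × 11750 × 0.01143 = 146.4 m³/day.

146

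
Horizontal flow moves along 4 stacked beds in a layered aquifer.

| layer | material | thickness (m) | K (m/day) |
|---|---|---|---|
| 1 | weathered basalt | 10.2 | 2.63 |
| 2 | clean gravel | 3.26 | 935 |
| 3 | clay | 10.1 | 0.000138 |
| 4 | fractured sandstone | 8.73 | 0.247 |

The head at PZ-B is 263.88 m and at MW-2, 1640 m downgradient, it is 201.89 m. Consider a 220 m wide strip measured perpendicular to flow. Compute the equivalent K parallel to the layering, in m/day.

Flow is parallel to layering, so each bed carries its own Darcy discharge and the transmissivities add.
Σ(K_i·b_i) = 2.63×10.2 + 935×3.26 + 0.000138×10.1 + 0.247×8.73 = 3077 m²/day.
Total thickness b = 32.29 m, so K_eq = Σ(K_i·b_i)/b = 95.30 m/day.

95.3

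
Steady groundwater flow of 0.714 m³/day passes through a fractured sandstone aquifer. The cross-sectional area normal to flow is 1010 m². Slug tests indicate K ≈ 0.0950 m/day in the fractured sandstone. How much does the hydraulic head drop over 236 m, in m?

1.76

From Q = K·A·i, i = Q / (K·A) = 0.714 / (0.09500 × 1010) = 0.007441.
Head loss Δh = i · L = 0.007441 × 236 = 1.756 m.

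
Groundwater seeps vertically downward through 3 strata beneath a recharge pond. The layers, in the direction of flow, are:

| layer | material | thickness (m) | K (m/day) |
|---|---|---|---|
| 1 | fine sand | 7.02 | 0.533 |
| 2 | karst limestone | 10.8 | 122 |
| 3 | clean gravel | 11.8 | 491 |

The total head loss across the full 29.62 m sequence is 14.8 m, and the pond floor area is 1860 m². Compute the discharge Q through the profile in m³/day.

Flow is perpendicular to layering, so the layers act in series and the equivalent K is the thickness-weighted harmonic mean.
Total thickness L = 7.02 + 10.8 + 11.8 = 29.62 m.
Σ(b_i/K_i) = 7.02/0.533 + 10.8/122 + 11.8/491 = 13.28 d.
K_eq = L / Σ(b_i/K_i) = 29.62 / 13.28 = 2.230 m/day.
Q = K_eq · A · (Δh/L) = 2.230 × 1860 × (14.8/29.62) = 2072 m³/day.

2070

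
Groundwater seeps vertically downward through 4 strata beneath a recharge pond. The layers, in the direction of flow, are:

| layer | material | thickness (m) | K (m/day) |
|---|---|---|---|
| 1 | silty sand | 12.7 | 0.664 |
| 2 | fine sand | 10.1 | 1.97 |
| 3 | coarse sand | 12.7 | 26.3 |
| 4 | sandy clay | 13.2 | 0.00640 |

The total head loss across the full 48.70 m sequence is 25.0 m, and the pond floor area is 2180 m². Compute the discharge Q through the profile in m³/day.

Flow is perpendicular to layering, so the layers act in series and the equivalent K is the thickness-weighted harmonic mean.
Total thickness L = 12.7 + 10.1 + 12.7 + 13.2 = 48.70 m.
Σ(b_i/K_i) = 12.7/0.664 + 10.1/1.97 + 12.7/26.3 + 13.2/0.00640 = 2087 d.
K_eq = L / Σ(b_i/K_i) = 48.70 / 2087 = 0.02333 m/day.
Q = K_eq · A · (Δh/L) = 0.02333 × 2180 × (25.0/48.70) = 26.11 m³/day.

26.1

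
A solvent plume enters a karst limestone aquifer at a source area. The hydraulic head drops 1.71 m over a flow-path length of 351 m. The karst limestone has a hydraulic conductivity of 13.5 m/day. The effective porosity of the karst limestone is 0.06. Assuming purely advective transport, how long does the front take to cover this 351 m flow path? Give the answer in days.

320

Hydraulic gradient i = Δh / L = 1.71 / 351 = 0.004872.
Darcy flux q = K · i = 13.50 × 0.004872 = 0.06577 m/day.
Seepage velocity v = q / n_e = 0.06577 / 0.06 = 1.096 m/day.
Travel time t = L / v = 351 / 1.096 = 320.2 days.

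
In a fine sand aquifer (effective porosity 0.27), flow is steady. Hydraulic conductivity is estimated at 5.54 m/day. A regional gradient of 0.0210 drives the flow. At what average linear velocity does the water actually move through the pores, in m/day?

Hydraulic gradient i = 0.0210.
Darcy flux q = K · i = 5.540 × 0.02100 = 0.1163 m/day.
Seepage velocity v = q / n_e = 0.1163 / 0.27 = 0.4309 m/day.

0.431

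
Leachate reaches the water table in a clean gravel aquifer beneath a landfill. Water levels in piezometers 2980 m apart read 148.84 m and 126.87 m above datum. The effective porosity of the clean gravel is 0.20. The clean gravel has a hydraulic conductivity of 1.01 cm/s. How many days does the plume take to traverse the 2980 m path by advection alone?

92.6

Convert K: 1.01 cm/s × 864 = 872.6 m/day.
Hydraulic gradient i = (148.84 − 126.87) / 2980 = 21.97 / 2980 = 0.007372.
Darcy flux q = K · i = 872.6 × 0.007372 = 6.434 m/day.
Seepage velocity v = q / n_e = 6.434 / 0.20 = 32.17 m/day.
Travel time t = L / v = 2980 / 32.17 = 92.64 days.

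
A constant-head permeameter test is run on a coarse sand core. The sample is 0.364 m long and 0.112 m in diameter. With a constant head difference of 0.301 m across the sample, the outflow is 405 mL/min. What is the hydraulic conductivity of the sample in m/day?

Cross-sectional area A = π·(d/2)² = π × (0.112/2)² = 0.009852 m².
Convert discharge: 405 mL/min = 6.750e-06 m³/s.
Darcy's law rearranged: K = Q·L / (A·Δh) = 6.750e-06 × 0.364 / (0.009852 × 0.301) = 0.0008285 m/s = 71.59 m/day.

71.6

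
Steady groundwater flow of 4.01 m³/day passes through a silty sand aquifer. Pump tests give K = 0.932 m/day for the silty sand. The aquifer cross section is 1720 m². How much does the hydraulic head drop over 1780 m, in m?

4.45

From Q = K·A·i, i = Q / (K·A) = 4.01 / (0.9320 × 1720) = 0.002501.
Head loss Δh = i · L = 0.002501 × 1780 = 4.453 m.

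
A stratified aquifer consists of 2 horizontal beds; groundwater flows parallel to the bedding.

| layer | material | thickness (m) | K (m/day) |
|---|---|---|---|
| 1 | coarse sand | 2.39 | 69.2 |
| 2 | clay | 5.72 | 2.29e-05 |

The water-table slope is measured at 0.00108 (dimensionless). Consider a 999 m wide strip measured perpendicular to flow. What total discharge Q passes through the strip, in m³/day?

Flow is parallel to layering, so each bed carries its own Darcy discharge and the transmissivities add.
Σ(K_i·b_i) = 69.2×2.39 + 2.29e-05×5.72 = 165.4 m²/day.
Hydraulic gradient i = 0.00108.
Q = Σ(K_i·b_i) · W · i = 165.4 × 999 × 0.001080 = 178.4 m³/day.

178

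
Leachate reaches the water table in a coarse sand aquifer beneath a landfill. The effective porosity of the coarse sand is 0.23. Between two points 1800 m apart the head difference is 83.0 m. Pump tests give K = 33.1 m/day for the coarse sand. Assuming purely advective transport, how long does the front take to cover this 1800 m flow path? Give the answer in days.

271

Hydraulic gradient i = Δh / L = 83.0 / 1800 = 0.04611.
Darcy flux q = K · i = 33.10 × 0.04611 = 1.526 m/day.
Seepage velocity v = q / n_e = 1.526 / 0.23 = 6.636 m/day.
Travel time t = L / v = 1800 / 6.636 = 271.2 days.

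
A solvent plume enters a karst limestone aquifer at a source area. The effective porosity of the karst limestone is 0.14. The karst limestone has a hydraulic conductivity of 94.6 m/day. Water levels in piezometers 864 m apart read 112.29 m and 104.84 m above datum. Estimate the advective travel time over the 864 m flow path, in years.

0.406

Hydraulic gradient i = (112.29 − 104.84) / 864 = 7.45 / 864 = 0.008623.
Darcy flux q = K · i = 94.60 × 0.008623 = 0.8157 m/day.
Seepage velocity v = q / n_e = 0.8157 / 0.14 = 5.826 m/day.
Travel time t = L / v = 864 / 5.826 = 148.3 days = 0.4060 years.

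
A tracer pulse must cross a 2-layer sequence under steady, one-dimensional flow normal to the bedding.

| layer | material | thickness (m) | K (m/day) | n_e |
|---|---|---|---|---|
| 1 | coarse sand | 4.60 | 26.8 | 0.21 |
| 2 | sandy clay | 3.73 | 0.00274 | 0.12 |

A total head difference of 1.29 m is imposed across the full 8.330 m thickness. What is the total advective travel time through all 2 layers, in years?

With flow normal to the layers, continuity requires the same specific discharge q through every layer.
Σ(b_i/K_i) = 4.60/26.8 + 3.73/0.00274 = 1361 d.
q = Δh / Σ(b_i/K_i) = 1.29 / 1361 = 0.0009475 m/day.
In each layer the seepage velocity is v_i = q/n_i, so the layer transit time is t_i = b_i·n_i / q:
  layer 1 (coarse sand): t_1 = 4.60 × 0.21 / 0.0009475 = 1020 d
  layer 2 (sandy clay): t_2 = 3.73 × 0.12 / 0.0009475 = 472.4 d
Total t = Σ t_i = 1492 days = 4.085 years.

4.08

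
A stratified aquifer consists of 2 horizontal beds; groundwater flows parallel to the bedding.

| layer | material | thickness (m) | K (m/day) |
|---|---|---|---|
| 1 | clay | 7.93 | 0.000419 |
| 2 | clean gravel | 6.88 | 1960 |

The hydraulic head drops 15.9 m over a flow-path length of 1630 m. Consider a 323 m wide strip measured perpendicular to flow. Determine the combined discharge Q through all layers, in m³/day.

Flow is parallel to layering, so each bed carries its own Darcy discharge and the transmissivities add.
Σ(K_i·b_i) = 0.000419×7.93 + 1960×6.88 = 13485 m²/day.
Hydraulic gradient i = Δh / L = 15.9 / 1630 = 0.009755.
Q = Σ(K_i·b_i) · W · i = 13485 × 323 × 0.009755 = 42487 m³/day.

42500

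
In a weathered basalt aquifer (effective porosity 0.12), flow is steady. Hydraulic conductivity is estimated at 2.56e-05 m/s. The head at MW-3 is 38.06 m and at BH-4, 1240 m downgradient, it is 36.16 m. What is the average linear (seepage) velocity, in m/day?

0.0282

Convert K: 2.56e-05 m/s × 86400 = 2.212 m/day.
Hydraulic gradient i = (38.06 − 36.16) / 1240 = 1.9 / 1240 = 0.001532.
Darcy flux q = K · i = 2.212 × 0.001532 = 0.003389 m/day.
Seepage velocity v = q / n_e = 0.003389 / 0.12 = 0.02824 m/day.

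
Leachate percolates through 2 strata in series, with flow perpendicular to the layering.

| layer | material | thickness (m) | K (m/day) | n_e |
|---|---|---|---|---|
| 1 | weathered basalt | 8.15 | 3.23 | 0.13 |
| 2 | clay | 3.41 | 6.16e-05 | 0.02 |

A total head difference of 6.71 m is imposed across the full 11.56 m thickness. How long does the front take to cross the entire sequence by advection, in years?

25.5

With flow normal to the layers, continuity requires the same specific discharge q through every layer.
Σ(b_i/K_i) = 8.15/3.23 + 3.41/6.16e-05 = 55360 d.
q = Δh / Σ(b_i/K_i) = 6.71 / 55360 = 0.0001212 m/day.
In each layer the seepage velocity is v_i = q/n_i, so the layer transit time is t_i = b_i·n_i / q:
  layer 1 (weathered basalt): t_1 = 8.15 × 0.13 / 0.0001212 = 8741 d
  layer 2 (clay): t_2 = 3.41 × 0.02 / 0.0001212 = 562.7 d
Total t = Σ t_i = 9304 days = 25.47 years.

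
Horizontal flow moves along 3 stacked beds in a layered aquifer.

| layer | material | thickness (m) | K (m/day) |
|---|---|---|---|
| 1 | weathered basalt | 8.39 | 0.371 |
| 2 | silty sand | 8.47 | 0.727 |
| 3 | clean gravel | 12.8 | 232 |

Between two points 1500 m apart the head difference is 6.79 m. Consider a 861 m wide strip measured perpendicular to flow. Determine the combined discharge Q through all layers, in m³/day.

Flow is parallel to layering, so each bed carries its own Darcy discharge and the transmissivities add.
Σ(K_i·b_i) = 0.371×8.39 + 0.727×8.47 + 232×12.8 = 2979 m²/day.
Hydraulic gradient i = Δh / L = 6.79 / 1500 = 0.004527.
Q = Σ(K_i·b_i) · W · i = 2979 × 861 × 0.004527 = 11610 m³/day.

11600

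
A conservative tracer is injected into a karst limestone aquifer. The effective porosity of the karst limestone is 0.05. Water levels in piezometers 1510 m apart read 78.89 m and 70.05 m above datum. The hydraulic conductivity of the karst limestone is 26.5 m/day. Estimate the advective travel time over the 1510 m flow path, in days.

487

Hydraulic gradient i = (78.89 − 70.05) / 1510 = 8.84 / 1510 = 0.005854.
Darcy flux q = K · i = 26.50 × 0.005854 = 0.1551 m/day.
Seepage velocity v = q / n_e = 0.1551 / 0.05 = 3.103 m/day.
Travel time t = L / v = 1510 / 3.103 = 486.7 days.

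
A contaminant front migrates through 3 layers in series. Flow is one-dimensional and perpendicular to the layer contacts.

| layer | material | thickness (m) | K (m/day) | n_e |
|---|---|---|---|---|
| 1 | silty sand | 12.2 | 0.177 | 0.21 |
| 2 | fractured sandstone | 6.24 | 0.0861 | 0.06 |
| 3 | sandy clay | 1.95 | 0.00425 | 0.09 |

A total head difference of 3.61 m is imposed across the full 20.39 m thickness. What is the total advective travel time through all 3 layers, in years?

With flow normal to the layers, continuity requires the same specific discharge q through every layer.
Σ(b_i/K_i) = 12.2/0.177 + 6.24/0.0861 + 1.95/0.00425 = 600.2 d.
q = Δh / Σ(b_i/K_i) = 3.61 / 600.2 = 0.006014 m/day.
In each layer the seepage velocity is v_i = q/n_i, so the layer transit time is t_i = b_i·n_i / q:
  layer 1 (silty sand): t_1 = 12.2 × 0.21 / 0.006014 = 426.0 d
  layer 2 (fractured sandstone): t_2 = 6.24 × 0.06 / 0.006014 = 62.25 d
  layer 3 (sandy clay): t_3 = 1.95 × 0.09 / 0.006014 = 29.18 d
Total t = Σ t_i = 517.4 days = 1.417 years.

1.42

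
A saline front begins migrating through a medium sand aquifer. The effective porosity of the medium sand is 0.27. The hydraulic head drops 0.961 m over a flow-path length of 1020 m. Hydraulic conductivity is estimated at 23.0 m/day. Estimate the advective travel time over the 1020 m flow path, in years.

34.8

Hydraulic gradient i = Δh / L = 0.961 / 1020 = 0.0009422.
Darcy flux q = K · i = 23.00 × 0.0009422 = 0.02167 m/day.
Seepage velocity v = q / n_e = 0.02167 / 0.27 = 0.08026 m/day.
Travel time t = L / v = 1020 / 0.08026 = 12709 days = 34.80 years.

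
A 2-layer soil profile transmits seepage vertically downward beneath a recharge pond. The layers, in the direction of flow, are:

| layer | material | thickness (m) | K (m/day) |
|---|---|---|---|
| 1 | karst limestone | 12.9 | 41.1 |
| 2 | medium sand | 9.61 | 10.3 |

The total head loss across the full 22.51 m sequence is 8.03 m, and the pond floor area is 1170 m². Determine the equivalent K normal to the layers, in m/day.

Flow is perpendicular to layering, so the layers act in series and the equivalent K is the thickness-weighted harmonic mean.
Total thickness L = 12.9 + 9.61 = 22.51 m.
Σ(b_i/K_i) = 12.9/41.1 + 9.61/10.3 = 1.247 d.
K_eq = L / Σ(b_i/K_i) = 22.51 / 1.247 = 18.05 m/day.

18.1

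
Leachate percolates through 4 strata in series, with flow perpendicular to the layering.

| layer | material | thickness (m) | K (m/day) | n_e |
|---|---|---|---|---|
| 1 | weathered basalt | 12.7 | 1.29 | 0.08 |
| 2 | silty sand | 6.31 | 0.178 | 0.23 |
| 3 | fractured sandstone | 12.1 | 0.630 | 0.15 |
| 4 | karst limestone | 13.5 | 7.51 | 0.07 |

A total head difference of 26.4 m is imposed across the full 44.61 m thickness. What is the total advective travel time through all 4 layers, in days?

With flow normal to the layers, continuity requires the same specific discharge q through every layer.
Σ(b_i/K_i) = 12.7/1.29 + 6.31/0.178 + 12.1/0.630 + 13.5/7.51 = 66.30 d.
q = Δh / Σ(b_i/K_i) = 26.4 / 66.30 = 0.3982 m/day.
In each layer the seepage velocity is v_i = q/n_i, so the layer transit time is t_i = b_i·n_i / q:
  layer 1 (weathered basalt): t_1 = 12.7 × 0.08 / 0.3982 = 2.551 d
  layer 2 (silty sand): t_2 = 6.31 × 0.23 / 0.3982 = 3.645 d
  layer 3 (fractured sandstone): t_3 = 12.1 × 0.15 / 0.3982 = 4.558 d
  layer 4 (karst limestone): t_4 = 13.5 × 0.07 / 0.3982 = 2.373 d
Total t = Σ t_i = 13.13 days.

13.1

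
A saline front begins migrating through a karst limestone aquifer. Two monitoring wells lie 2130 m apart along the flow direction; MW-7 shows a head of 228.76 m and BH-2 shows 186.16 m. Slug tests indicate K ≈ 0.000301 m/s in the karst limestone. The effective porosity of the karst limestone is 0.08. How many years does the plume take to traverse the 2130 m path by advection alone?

0.897

Convert K: 0.000301 m/s × 86400 = 26.01 m/day.
Hydraulic gradient i = (228.76 − 186.16) / 2130 = 42.6 / 2130 = 0.02000.
Darcy flux q = K · i = 26.01 × 0.02000 = 0.5201 m/day.
Seepage velocity v = q / n_e = 0.5201 / 0.08 = 6.502 m/day.
Travel time t = L / v = 2130 / 6.502 = 327.6 days = 0.8970 years.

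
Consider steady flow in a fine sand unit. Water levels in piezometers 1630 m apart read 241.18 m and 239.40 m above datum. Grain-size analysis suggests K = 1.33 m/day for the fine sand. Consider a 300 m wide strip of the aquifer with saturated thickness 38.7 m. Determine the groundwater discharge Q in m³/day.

16.9

Cross-sectional area A = 300 × 38.7 = 11610 m².
Hydraulic gradient i = (241.18 − 239.40) / 1630 = 1.78 / 1630 = 0.001092.
Darcy's law: Q = K · A · i = 1.330 × 11610 × 0.001092 = 16.86 m³/day.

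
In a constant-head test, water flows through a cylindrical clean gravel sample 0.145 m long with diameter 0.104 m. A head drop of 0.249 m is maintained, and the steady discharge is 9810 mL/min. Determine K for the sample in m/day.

Cross-sectional area A = π·(d/2)² = π × (0.104/2)² = 0.008495 m².
Convert discharge: 9810 mL/min = 0.0001635 m³/s.
Darcy's law rearranged: K = Q·L / (A·Δh) = 0.0001635 × 0.145 / (0.008495 × 0.249) = 0.01121 m/s = 968.4 m/day.

968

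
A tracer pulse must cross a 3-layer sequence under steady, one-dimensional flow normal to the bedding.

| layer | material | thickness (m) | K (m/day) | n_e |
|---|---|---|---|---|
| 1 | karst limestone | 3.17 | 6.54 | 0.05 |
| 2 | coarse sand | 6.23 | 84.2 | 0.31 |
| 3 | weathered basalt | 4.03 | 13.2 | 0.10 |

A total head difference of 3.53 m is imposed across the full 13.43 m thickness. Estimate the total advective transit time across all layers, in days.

0.610

With flow normal to the layers, continuity requires the same specific discharge q through every layer.
Σ(b_i/K_i) = 3.17/6.54 + 6.23/84.2 + 4.03/13.2 = 0.8640 d.
q = Δh / Σ(b_i/K_i) = 3.53 / 0.8640 = 4.086 m/day.
In each layer the seepage velocity is v_i = q/n_i, so the layer transit time is t_i = b_i·n_i / q:
  layer 1 (karst limestone): t_1 = 3.17 × 0.05 / 4.086 = 0.03879 d
  layer 2 (coarse sand): t_2 = 6.23 × 0.31 / 4.086 = 0.4727 d
  layer 3 (weathered basalt): t_3 = 4.03 × 0.10 / 4.086 = 0.09864 d
Total t = Σ t_i = 0.6101 days.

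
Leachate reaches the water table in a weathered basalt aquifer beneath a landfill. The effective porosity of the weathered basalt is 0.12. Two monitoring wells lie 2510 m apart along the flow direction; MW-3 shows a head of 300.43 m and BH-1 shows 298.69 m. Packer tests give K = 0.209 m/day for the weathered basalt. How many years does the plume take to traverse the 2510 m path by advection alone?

Hydraulic gradient i = (300.43 − 298.69) / 2510 = 1.74 / 2510 = 0.0006932.
Darcy flux q = K · i = 0.2090 × 0.0006932 = 0.0001449 m/day.
Seepage velocity v = q / n_e = 0.0001449 / 0.12 = 0.001207 m/day.
Travel time t = L / v = 2510 / 0.001207 = 2.079e+06 days = 5692 years.

5690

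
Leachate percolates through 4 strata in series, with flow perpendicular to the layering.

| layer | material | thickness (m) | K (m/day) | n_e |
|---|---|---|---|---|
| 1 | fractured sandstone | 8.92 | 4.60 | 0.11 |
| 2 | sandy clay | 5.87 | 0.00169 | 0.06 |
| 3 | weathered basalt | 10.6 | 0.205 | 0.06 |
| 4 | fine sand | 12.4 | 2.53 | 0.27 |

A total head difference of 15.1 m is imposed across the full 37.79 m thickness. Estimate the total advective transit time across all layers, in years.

3.41

With flow normal to the layers, continuity requires the same specific discharge q through every layer.
Σ(b_i/K_i) = 8.92/4.60 + 5.87/0.00169 + 10.6/0.205 + 12.4/2.53 = 3532 d.
q = Δh / Σ(b_i/K_i) = 15.1 / 3532 = 0.004275 m/day.
In each layer the seepage velocity is v_i = q/n_i, so the layer transit time is t_i = b_i·n_i / q:
  layer 1 (fractured sandstone): t_1 = 8.92 × 0.11 / 0.004275 = 229.5 d
  layer 2 (sandy clay): t_2 = 5.87 × 0.06 / 0.004275 = 82.38 d
  layer 3 (weathered basalt): t_3 = 10.6 × 0.06 / 0.004275 = 148.8 d
  layer 4 (fine sand): t_4 = 12.4 × 0.27 / 0.004275 = 783.1 d
Total t = Σ t_i = 1244 days = 3.405 years.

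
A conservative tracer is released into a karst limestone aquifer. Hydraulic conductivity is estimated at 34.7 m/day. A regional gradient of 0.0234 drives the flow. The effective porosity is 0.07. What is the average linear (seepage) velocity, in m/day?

11.6

Hydraulic gradient i = 0.0234.
Darcy flux q = K · i = 34.70 × 0.02340 = 0.8120 m/day.
Seepage velocity v = q / n_e = 0.8120 / 0.07 = 11.60 m/day.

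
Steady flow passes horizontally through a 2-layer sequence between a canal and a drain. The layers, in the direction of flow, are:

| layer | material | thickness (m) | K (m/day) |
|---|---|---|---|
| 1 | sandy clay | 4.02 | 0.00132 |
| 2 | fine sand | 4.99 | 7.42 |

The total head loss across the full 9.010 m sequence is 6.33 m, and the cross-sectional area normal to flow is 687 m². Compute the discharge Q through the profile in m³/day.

1.43

Flow is perpendicular to layering, so the layers act in series and the equivalent K is the thickness-weighted harmonic mean.
Total thickness L = 4.02 + 4.99 = 9.010 m.
Σ(b_i/K_i) = 4.02/0.00132 + 4.99/7.42 = 3046 d.
K_eq = L / Σ(b_i/K_i) = 9.010 / 3046 = 0.002958 m/day.
Q = K_eq · A · (Δh/L) = 0.002958 × 687 × (6.33/9.010) = 1.428 m³/day.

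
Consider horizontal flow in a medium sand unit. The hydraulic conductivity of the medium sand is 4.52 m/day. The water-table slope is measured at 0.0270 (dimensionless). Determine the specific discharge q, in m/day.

0.122

Hydraulic gradient i = 0.0270.
Specific discharge q = K · i = 4.520 × 0.02700 = 0.1220 m/day.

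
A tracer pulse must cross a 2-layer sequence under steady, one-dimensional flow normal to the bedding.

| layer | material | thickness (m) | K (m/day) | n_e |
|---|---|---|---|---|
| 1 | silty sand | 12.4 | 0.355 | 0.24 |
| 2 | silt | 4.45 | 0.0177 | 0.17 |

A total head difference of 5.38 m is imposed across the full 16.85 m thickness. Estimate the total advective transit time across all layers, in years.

0.544

With flow normal to the layers, continuity requires the same specific discharge q through every layer.
Σ(b_i/K_i) = 12.4/0.355 + 4.45/0.0177 = 286.3 d.
q = Δh / Σ(b_i/K_i) = 5.38 / 286.3 = 0.01879 m/day.
In each layer the seepage velocity is v_i = q/n_i, so the layer transit time is t_i = b_i·n_i / q:
  layer 1 (silty sand): t_1 = 12.4 × 0.24 / 0.01879 = 158.4 d
  layer 2 (silt): t_2 = 4.45 × 0.17 / 0.01879 = 40.26 d
Total t = Σ t_i = 198.7 days = 0.5439 years.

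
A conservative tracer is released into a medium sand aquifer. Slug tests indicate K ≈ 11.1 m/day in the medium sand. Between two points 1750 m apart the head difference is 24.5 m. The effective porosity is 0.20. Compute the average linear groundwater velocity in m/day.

Hydraulic gradient i = Δh / L = 24.5 / 1750 = 0.01400.
Darcy flux q = K · i = 11.10 × 0.01400 = 0.1554 m/day.
Seepage velocity v = q / n_e = 0.1554 / 0.20 = 0.7770 m/day.

0.777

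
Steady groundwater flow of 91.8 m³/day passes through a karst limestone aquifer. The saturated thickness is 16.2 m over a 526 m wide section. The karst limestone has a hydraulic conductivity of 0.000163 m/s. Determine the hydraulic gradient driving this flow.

0.000765

Convert K: 0.000163 m/s × 86400 = 14.08 m/day.
Cross-sectional area A = 526 × 16.2 = 8521 m².
From Q = K·A·i, i = Q / (K·A) = 91.8 / (14.08 × 8521) = 0.0007650.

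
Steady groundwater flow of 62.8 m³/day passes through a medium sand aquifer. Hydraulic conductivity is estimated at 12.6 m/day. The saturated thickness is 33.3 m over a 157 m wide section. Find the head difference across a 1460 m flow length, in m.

Cross-sectional area A = 157 × 33.3 = 5228 m².
From Q = K·A·i, i = Q / (K·A) = 62.8 / (12.60 × 5228) = 0.0009533.
Head loss Δh = i · L = 0.0009533 × 1460 = 1.392 m.

1.39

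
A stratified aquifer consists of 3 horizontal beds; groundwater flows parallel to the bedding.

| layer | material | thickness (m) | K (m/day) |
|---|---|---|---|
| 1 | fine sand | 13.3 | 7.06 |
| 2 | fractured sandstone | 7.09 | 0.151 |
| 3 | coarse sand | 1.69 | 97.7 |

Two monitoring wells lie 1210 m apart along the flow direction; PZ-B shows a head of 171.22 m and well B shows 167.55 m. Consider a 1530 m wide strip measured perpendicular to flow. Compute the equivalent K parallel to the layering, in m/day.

11.8

Flow is parallel to layering, so each bed carries its own Darcy discharge and the transmissivities add.
Σ(K_i·b_i) = 7.06×13.3 + 0.151×7.09 + 97.7×1.69 = 260.1 m²/day.
Total thickness b = 22.08 m, so K_eq = Σ(K_i·b_i)/b = 11.78 m/day.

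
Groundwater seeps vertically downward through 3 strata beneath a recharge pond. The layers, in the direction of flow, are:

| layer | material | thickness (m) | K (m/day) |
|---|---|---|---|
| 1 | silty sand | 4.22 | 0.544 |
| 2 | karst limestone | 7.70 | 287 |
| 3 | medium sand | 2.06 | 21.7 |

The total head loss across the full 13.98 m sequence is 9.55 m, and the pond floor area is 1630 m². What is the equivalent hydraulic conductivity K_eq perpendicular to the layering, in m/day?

1.77

Flow is perpendicular to layering, so the layers act in series and the equivalent K is the thickness-weighted harmonic mean.
Total thickness L = 4.22 + 7.70 + 2.06 = 13.98 m.
Σ(b_i/K_i) = 4.22/0.544 + 7.70/287 + 2.06/21.7 = 7.879 d.
K_eq = L / Σ(b_i/K_i) = 13.98 / 7.879 = 1.774 m/day.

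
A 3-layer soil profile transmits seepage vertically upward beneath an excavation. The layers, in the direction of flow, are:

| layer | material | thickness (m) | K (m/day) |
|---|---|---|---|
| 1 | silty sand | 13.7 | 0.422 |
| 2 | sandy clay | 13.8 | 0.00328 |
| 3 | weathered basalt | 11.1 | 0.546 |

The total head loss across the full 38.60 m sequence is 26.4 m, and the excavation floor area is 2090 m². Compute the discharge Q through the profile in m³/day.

13.0

Flow is perpendicular to layering, so the layers act in series and the equivalent K is the thickness-weighted harmonic mean.
Total thickness L = 13.7 + 13.8 + 11.1 = 38.60 m.
Σ(b_i/K_i) = 13.7/0.422 + 13.8/0.00328 + 11.1/0.546 = 4260 d.
K_eq = L / Σ(b_i/K_i) = 38.60 / 4260 = 0.009061 m/day.
Q = K_eq · A · (Δh/L) = 0.009061 × 2090 × (26.4/38.60) = 12.95 m³/day.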